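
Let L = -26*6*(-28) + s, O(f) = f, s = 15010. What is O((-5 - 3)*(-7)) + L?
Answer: 19434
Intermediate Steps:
L = 19378 (L = -26*6*(-28) + 15010 = -156*(-28) + 15010 = 4368 + 15010 = 19378)
O((-5 - 3)*(-7)) + L = (-5 - 3)*(-7) + 19378 = -8*(-7) + 19378 = 56 + 19378 = 19434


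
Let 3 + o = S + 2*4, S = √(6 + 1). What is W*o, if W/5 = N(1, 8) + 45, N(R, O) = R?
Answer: 1150 + 230*√7 ≈ 1758.5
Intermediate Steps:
S = √7 ≈ 2.6458
W = 230 (W = 5*(1 + 45) = 5*46 = 230)
o = 5 + √7 (o = -3 + (√7 + 2*4) = -3 + (√7 + 8) = -3 + (8 + √7) = 5 + √7 ≈ 7.6458)
W*o = 230*(5 + √7) = 1150 + 230*√7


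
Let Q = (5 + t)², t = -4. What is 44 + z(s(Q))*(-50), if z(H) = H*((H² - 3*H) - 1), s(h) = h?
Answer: 194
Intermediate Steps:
Q = 1 (Q = (5 - 4)² = 1² = 1)
z(H) = H*(-1 + H² - 3*H)
44 + z(s(Q))*(-50) = 44 + (1*(-1 + 1² - 3*1))*(-50) = 44 + (1*(-1 + 1 - 3))*(-50) = 44 + (1*(-3))*(-50) = 44 - 3*(-50) = 44 + 150 = 194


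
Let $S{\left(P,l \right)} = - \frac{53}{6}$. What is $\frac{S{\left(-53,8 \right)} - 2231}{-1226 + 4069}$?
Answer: $- \frac{13439}{17058} \approx -0.78784$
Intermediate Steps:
$S{\left(P,l \right)} = - \frac{53}{6}$ ($S{\left(P,l \right)} = \left(-53\right) \frac{1}{6} = - \frac{53}{6}$)
$\frac{S{\left(-53,8 \right)} - 2231}{-1226 + 4069} = \frac{- \frac{53}{6} - 2231}{-1226 + 4069} = - \frac{13439}{6 \cdot 2843} = \left(- \frac{13439}{6}\right) \frac{1}{2843} = - \frac{13439}{17058}$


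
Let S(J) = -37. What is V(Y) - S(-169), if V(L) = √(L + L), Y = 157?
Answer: 37 + √314 ≈ 54.720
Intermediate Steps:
V(L) = √2*√L (V(L) = √(2*L) = √2*√L)
V(Y) - S(-169) = √2*√157 - 1*(-37) = √314 + 37 = 37 + √314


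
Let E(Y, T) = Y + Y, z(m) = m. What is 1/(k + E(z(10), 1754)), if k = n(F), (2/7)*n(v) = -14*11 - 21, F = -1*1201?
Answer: -2/1185 ≈ -0.0016878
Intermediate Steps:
F = -1201
n(v) = -1225/2 (n(v) = 7*(-14*11 - 21)/2 = 7*(-154 - 21)/2 = (7/2)*(-175) = -1225/2)
E(Y, T) = 2*Y
k = -1225/2 ≈ -612.50
1/(k + E(z(10), 1754)) = 1/(-1225/2 + 2*10) = 1/(-1225/2 + 20) = 1/(-1185/2) = -2/1185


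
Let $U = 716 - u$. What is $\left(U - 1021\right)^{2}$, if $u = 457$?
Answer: $580644$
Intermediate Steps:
$U = 259$ ($U = 716 - 457 = 259$)
$\left(U - 1021\right)^{2} = \left(259 - 1021\right)^{2} = \left(-762\right)^{2} = 580644$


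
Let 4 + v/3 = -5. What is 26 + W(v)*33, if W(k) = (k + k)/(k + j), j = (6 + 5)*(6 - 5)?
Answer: 1099/8 ≈ 137.38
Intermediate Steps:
v = -27 (v = -12 + 3*(-5) = -12 - 15 = -27)
j = 11 (j = 11*1 = 11)
W(k) = 2*k/(11 + k) (W(k) = (k + k)/(k + 11) = (2*k)/(11 + k) = 2*k/(11 + k))
26 + W(v)*33 = 26 + (2*(-27)/(11 - 27))*33 = 26 + (2*(-27)/(-16))*33 = 26 + (2*(-27)*(-1/16))*33 = 26 + (27/8)*33 = 26 + 891/8 = 1099/8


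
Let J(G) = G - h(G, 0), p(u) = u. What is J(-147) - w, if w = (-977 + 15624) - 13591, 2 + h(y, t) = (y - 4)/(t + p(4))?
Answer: -4653/4 ≈ -1163.3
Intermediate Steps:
h(y, t) = -2 + (-4 + y)/(4 + t) (h(y, t) = -2 + (y - 4)/(t + 4) = -2 + (-4 + y)/(4 + t))
J(G) = 3 + 3*G/4 (J(G) = G - (-12 + G - 2*0)/(4 + 0) = G - (-12 + G + 0)/4 = G - (-12 + G)/4 = G - (-3 + G/4) = G + (3 - G/4) = 3 + 3*G/4)
w = 1056 (w = 14647 - 13591 = 1056)
J(-147) - w = (3 + (¾)*(-147)) - 1*1056 = (3 - 441/4) - 1056 = -429/4 - 1056 = -4653/4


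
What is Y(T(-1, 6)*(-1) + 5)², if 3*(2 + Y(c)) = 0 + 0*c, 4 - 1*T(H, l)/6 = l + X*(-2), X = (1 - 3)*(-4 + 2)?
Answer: 4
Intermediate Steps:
X = 4 (X = -2*(-2) = 4)
T(H, l) = 72 - 6*l (T(H, l) = 24 - 6*(l + 4*(-2)) = 24 - 6*(l - 8) = 24 - 6*(-8 + l) = 24 + (48 - 6*l) = 72 - 6*l)
Y(c) = -2 (Y(c) = -2 + (0 + 0*c)/3 = -2 + (0 + 0)/3 = -2 + (⅓)*0 = -2 + 0 = -2)
Y(T(-1, 6)*(-1) + 5)² = (-2)² = 4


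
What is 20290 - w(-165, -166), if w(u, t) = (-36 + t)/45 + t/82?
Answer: 37447067/1845 ≈ 20297.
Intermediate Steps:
w(u, t) = -⅘ + 127*t/3690 (w(u, t) = (-36 + t)*(1/45) + t*(1/82) = (-⅘ + t/45) + t/82 = -⅘ + 127*t/3690)
20290 - w(-165, -166) = 20290 - (-⅘ + (127/3690)*(-166)) = 20290 - (-⅘ - 10541/1845) = 20290 - 1*(-12017/1845) = 20290 + 12017/1845 = 37447067/1845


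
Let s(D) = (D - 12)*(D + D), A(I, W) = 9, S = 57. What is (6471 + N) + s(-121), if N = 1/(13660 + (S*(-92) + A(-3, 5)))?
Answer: 325685226/8425 ≈ 38657.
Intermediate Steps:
N = 1/8425 (N = 1/(13660 + (57*(-92) + 9)) = 1/(13660 + (-5244 + 9)) = 1/(13660 - 5235) = 1/8425 ≈ 0.00011869)
s(D) = 2*D*(-12 + D) (s(D) = (-12 + D)*(2*D) = 2*D*(-12 + D))
(6471 + N) + s(-121) = (6471 + 1/8425) + 2*(-121)*(-12 - 121) = 54518176/8425 + 2*(-121)*(-133) = 54518176/8425 + 32186 = 325685226/8425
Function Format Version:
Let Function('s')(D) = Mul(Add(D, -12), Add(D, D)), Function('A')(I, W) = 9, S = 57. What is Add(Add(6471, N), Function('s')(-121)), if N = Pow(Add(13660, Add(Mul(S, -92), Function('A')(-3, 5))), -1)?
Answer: Rational(325685226, 8425) ≈ 38657.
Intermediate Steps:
N = Rational(1, 8425) (N = Pow(Add(13660, Add(Mul(57, -92), 9)), -1) = Pow(Add(13660, Add(-5244, 9)), -1) = Pow(Add(13660, -5235), -1) = Pow(8425, -1) = Rational(1, 8425) ≈ 0.00011869)
Function('s')(D) = Mul(2, D, Add(-12, D)) (Function('s')(D) = Mul(Add(-12, D), Mul(2, D)) = Mul(2, D, Add(-12, D)))
Add(Add(6471, N), Function('s')(-121)) = Add(Add(6471, Rational(1, 8425)), Mul(2, -121, Add(-12, -121))) = Add(Rational(54518176, 8425), Mul(2, -121, -133)) = Add(Rational(54518176, 8425), 32186) = Rational(325685226, 8425)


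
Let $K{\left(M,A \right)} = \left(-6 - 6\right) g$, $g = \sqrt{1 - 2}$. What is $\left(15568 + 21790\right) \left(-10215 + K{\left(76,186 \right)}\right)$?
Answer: $-381611970 - 448296 i \approx -3.8161 \cdot 10^{8} - 4.483 \cdot 10^{5} i$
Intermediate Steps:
$g = i$ ($g = \sqrt{-1} = i \approx 1.0 i$)
$K{\left(M,A \right)} = - 12 i$ ($K{\left(M,A \right)} = \left(-6 - 6\right) i = - 12 i$)
$\left(15568 + 21790\right) \left(-10215 + K{\left(76,186 \right)}\right) = \left(15568 + 21790\right) \left(-10215 - 12 i\right) = 37358 \left(-10215 - 12 i\right) = -381611970 - 448296 i$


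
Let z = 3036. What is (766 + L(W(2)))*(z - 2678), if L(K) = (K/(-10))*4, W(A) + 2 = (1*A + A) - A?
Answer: 274228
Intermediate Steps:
W(A) = -2 + A (W(A) = -2 + ((1*A + A) - A) = -2 + ((A + A) - A) = -2 + (2*A - A) = -2 + A)
L(K) = -2*K/5 (L(K) = (K*(-⅒))*4 = -K/10*4 = -2*K/5)
(766 + L(W(2)))*(z - 2678) = (766 - 2*(-2 + 2)/5)*(3036 - 2678) = (766 - ⅖*0)*358 = (766 + 0)*358 = 766*358 = 274228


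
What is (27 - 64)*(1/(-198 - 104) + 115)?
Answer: -1284973/302 ≈ -4254.9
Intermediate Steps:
(27 - 64)*(1/(-198 - 104) + 115) = -37*(1/(-302) + 115) = -37*(-1/302 + 115) = -37*34729/302 = -1284973/302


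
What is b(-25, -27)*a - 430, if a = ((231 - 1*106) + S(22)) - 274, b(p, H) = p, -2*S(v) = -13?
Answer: 6265/2 ≈ 3132.5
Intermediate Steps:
S(v) = 13/2 (S(v) = -½*(-13) = 13/2)
a = -285/2 (a = ((231 - 1*106) + 13/2) - 274 = ((231 - 106) + 13/2) - 274 = (125 + 13/2) - 274 = 263/2 - 274 = -285/2 ≈ -142.50)
b(-25, -27)*a - 430 = -25*(-285/2) - 430 = 7125/2 - 430 = 6265/2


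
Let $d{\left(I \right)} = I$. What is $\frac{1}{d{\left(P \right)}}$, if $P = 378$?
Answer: $\frac{1}{378} \approx 0.0026455$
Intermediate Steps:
$\frac{1}{d{\left(P \right)}} = \frac{1}{378}$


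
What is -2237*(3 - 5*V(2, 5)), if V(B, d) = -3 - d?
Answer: -96191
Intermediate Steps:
-2237*(3 - 5*V(2, 5)) = -2237*(3 - 5*(-3 - 1*5)) = -2237*(3 - 5*(-3 - 5)) = -2237*(3 - 5*(-8)) = -2237*(3 + 40) = -2237*43 = -96191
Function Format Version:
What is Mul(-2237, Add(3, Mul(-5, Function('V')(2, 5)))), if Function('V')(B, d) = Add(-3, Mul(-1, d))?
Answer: -96191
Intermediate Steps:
Mul(-2237, Add(3, Mul(-5, Function('V')(2, 5)))) = Mul(-2237, Add(3, Mul(-5, Add(-3, Mul(-1, 5))))) = Mul(-2237, Add(3, Mul(-5, Add(-3, -5)))) = Mul(-2237, Add(3, Mul(-5, -8))) = Mul(-2237, Add(3, 40)) = Mul(-2237, 43) = -96191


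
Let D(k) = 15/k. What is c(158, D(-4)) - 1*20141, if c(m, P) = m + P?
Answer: -79947/4 ≈ -19987.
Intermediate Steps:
c(m, P) = P + m
c(158, D(-4)) - 1*20141 = (15/(-4) + 158) - 1*20141 = (15*(-¼) + 158) - 20141 = (-15/4 + 158) - 20141 = 617/4 - 20141 = -79947/4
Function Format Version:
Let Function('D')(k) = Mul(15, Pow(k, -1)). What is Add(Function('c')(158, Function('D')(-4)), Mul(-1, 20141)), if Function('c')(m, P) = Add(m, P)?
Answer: Rational(-79947, 4) ≈ -19987.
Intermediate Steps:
Function('c')(m, P) = Add(P, m)
Add(Function('c')(158, Function('D')(-4)), Mul(-1, 20141)) = Add(Add(Mul(15, Pow(-4, -1)), 158), Mul(-1, 20141)) = Add(Add(Mul(15, Rational(-1, 4)), 158), -20141) = Add(Add(Rational(-15, 4), 158), -20141) = Add(Rational(617, 4), -20141) = Rational(-79947, 4)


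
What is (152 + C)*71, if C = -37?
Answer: 8165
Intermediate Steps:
(152 + C)*71 = (152 - 37)*71 = 115*71 = 8165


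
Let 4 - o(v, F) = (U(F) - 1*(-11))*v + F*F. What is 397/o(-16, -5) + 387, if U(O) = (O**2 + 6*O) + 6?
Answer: 66574/171 ≈ 389.32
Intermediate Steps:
U(O) = 6 + O**2 + 6*O
o(v, F) = 4 - F**2 - v*(17 + F**2 + 6*F) (o(v, F) = 4 - (((6 + F**2 + 6*F) - 1*(-11))*v + F*F) = 4 - (((6 + F**2 + 6*F) + 11)*v + F**2) = 4 - ((17 + F**2 + 6*F)*v + F**2) = 4 - (v*(17 + F**2 + 6*F) + F**2) = 4 - (F**2 + v*(17 + F**2 + 6*F)) = 4 + (-F**2 - v*(17 + F**2 + 6*F)) = 4 - F**2 - v*(17 + F**2 + 6*F))
397/o(-16, -5) + 387 = 397/(4 - 1*(-5)**2 - 11*(-16) - 1*(-16)*(6 + (-5)**2 + 6*(-5))) + 387 = 397/(4 - 1*25 + 176 - 1*(-16)*(6 + 25 - 30)) + 387 = 397/(4 - 25 + 176 - 1*(-16)*1) + 387 = 397/(4 - 25 + 176 + 16) + 387 = 397/171 + 387 = 66574/171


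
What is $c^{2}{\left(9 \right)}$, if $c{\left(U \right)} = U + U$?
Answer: $324$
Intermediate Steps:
$c{\left(U \right)} = 2 U$
$c^{2}{\left(9 \right)} = \left(2 \cdot 9\right)^{2} = 18^{2} = 324$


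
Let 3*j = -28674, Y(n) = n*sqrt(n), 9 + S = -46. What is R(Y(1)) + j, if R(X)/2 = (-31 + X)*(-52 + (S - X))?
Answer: -3078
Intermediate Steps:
S = -55 (S = -9 - 46 = -55)
Y(n) = n**(3/2)
j = -9558 (j = (1/3)*(-28674) = -9558)
R(X) = 2*(-107 - X)*(-31 + X) (R(X) = 2*((-31 + X)*(-52 + (-55 - X))) = 2*((-31 + X)*(-107 - X)) = 2*((-107 - X)*(-31 + X)) = 2*(-107 - X)*(-31 + X))
R(Y(1)) + j = (6634 - 152*1**(3/2) - 2*(1**(3/2))**2) - 9558 = (6634 - 152*1 - 2*1**2) - 9558 = (6634 - 152 - 2*1) - 9558 = (6634 - 152 - 2) - 9558 = 6480 - 9558 = -3078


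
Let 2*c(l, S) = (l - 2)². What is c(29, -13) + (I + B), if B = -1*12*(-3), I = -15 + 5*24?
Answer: 1011/2 ≈ 505.50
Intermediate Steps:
c(l, S) = (-2 + l)²/2 (c(l, S) = (l - 2)²/2 = (-2 + l)²/2)
I = 105 (I = -15 + 120 = 105)
B = 36 (B = -12*(-3) = 36)
c(29, -13) + (I + B) = (-2 + 29)²/2 + (105 + 36) = (½)*27² + 141 = (½)*729 + 141 = 729/2 + 141 = 1011/2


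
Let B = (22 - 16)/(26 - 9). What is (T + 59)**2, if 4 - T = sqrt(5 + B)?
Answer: (1071 - sqrt(1547))**2/289 ≈ 3682.8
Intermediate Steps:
B = 6/17 ≈ 0.35294
T = 4 - sqrt(1547)/17 (T = 4 - sqrt(5 + 6/17) = 4 - sqrt(91/17) = 4 - sqrt(1547)/17 ≈ 1.6864)
(T + 59)**2 = ((4 - sqrt(1547)/17) + 59)**2 = (63 - sqrt(1547)/17)**2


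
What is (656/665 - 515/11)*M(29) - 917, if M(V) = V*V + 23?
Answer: -296371631/7315 ≈ -40516.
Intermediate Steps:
M(V) = 23 + V² (M(V) = V² + 23 = 23 + V²)
(656/665 - 515/11)*M(29) - 917 = (656/665 - 515/11)*(23 + 29²) - 917 = (656*(1/665) - 515*1/11)*(23 + 841) - 917 = (656/665 - 515/11)*864 - 917 = -335259/7315*864 - 917 = -289663776/7315 - 917 = -296371631/7315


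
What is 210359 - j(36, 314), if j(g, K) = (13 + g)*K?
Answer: 194973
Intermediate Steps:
j(g, K) = K*(13 + g)
210359 - j(36, 314) = 210359 - 314*(13 + 36) = 210359 - 314*49 = 210359 - 1*15386 = 210359 - 15386 = 194973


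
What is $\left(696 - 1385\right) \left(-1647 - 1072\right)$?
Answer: $1873391$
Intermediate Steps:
$\left(696 - 1385\right) \left(-1647 - 1072\right) = \left(-689\right) \left(-2719\right) = 1873391$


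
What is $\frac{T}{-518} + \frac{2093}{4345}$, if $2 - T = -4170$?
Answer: $- \frac{1217369}{160765} \approx -7.5723$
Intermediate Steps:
$T = 4172$ ($T = 2 - -4170 = 2 + 4170 = 4172$)
$\frac{T}{-518} + \frac{2093}{4345} = \frac{4172}{-518} + \frac{2093}{4345} = 4172 \left(- \frac{1}{518}\right) + 2093 \cdot \frac{1}{4345} = - \frac{298}{37} + \frac{2093}{4345} = - \frac{1217369}{160765}$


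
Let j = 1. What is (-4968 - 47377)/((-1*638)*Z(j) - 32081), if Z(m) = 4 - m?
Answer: 10469/6799 ≈ 1.5398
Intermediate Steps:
(-4968 - 47377)/((-1*638)*Z(j) - 32081) = (-4968 - 47377)/((-1*638)*(4 - 1*1) - 32081) = -52345/(-638*(4 - 1) - 32081) = -52345/(-638*3 - 32081) = -52345/(-1914 - 32081) = -52345/(-33995) = -52345*(-1/33995) = 10469/6799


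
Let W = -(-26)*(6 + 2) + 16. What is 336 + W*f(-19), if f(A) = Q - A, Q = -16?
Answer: 1008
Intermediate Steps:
W = 224 (W = -(-26)*8 + 16 = -13*(-16) + 16 = 208 + 16 = 224)
f(A) = -16 - A
336 + W*f(-19) = 336 + 224*(-16 - 1*(-19)) = 336 + 224*(-16 + 19) = 336 + 224*3 = 336 + 672 = 1008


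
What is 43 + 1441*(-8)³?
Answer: -737749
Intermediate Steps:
43 + 1441*(-8)³ = 43 + 1441*(-512) = 43 - 737792 = -737749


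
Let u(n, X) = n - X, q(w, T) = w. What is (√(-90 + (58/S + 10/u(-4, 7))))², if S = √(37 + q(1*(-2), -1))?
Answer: -1000/11 + 58*√35/35 ≈ -81.105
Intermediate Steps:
S = √35 (S = √(37 + 1*(-2)) = √(37 - 2) = √35 ≈ 5.9161)
(√(-90 + (58/S + 10/u(-4, 7))))² = (√(-90 + (58/(√35) + 10/(-4 - 1*7))))² = (√(-90 + (58*(√35/35) + 10/(-4 - 7))))² = (√(-90 + (58*√35/35 + 10/(-11))))² = (√(-90 + (58*√35/35 + 10*(-1/11))))² = (√(-90 + (58*√35/35 - 10/11)))² = (√(-90 + (-10/11 + 58*√35/35)))² = (√(-1000/11 + 58*√35/35))² = -1000/11 + 58*√35/35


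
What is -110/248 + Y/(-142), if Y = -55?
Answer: -495/8804 ≈ -0.056224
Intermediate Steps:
-110/248 + Y/(-142) = -110/248 - 55/(-142) = -110*1/248 - 55*(-1/142) = -55/124 + 55/142 = -495/8804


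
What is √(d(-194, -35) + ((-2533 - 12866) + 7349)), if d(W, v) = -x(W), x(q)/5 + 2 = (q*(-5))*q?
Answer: 2*√233215 ≈ 965.85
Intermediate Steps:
x(q) = -10 - 25*q² (x(q) = -10 + 5*((q*(-5))*q) = -10 + 5*((-5*q)*q) = -10 + 5*(-5*q²) = -10 - 25*q²)
d(W, v) = 10 + 25*W² (d(W, v) = -(-10 - 25*W²) = 10 + 25*W²)
√(d(-194, -35) + ((-2533 - 12866) + 7349)) = √((10 + 25*(-194)²) + ((-2533 - 12866) + 7349)) = √((10 + 25*37636) + (-15399 + 7349)) = √((10 + 940900) - 8050) = √(940910 - 8050) = √932860 = 2*√233215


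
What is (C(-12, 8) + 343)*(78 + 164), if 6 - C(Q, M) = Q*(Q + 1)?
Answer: 52514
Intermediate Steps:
C(Q, M) = 6 - Q*(1 + Q) (C(Q, M) = 6 - Q*(Q + 1) = 6 - Q*(1 + Q))
(C(-12, 8) + 343)*(78 + 164) = ((6 - 1*(-12) - 1*(-12)²) + 343)*(78 + 164) = ((6 + 12 - 1*144) + 343)*242 = ((6 + 12 - 144) + 343)*242 = (-126 + 343)*242 = 217*242 = 52514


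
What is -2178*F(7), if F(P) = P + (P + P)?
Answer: -45738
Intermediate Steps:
F(P) = 3*P (F(P) = P + 2*P = 3*P)
-2178*F(7) = -6534*7 = -2178*21 = -45738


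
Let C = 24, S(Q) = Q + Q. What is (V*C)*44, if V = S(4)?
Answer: 8448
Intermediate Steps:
S(Q) = 2*Q
V = 8 (V = 2*4 = 8)
(V*C)*44 = (8*24)*44 = 192*44 = 8448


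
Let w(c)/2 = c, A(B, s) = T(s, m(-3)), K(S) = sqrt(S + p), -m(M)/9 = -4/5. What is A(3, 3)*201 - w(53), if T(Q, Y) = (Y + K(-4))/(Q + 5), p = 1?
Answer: 749/10 + 201*I*sqrt(3)/8 ≈ 74.9 + 43.518*I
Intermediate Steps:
m(M) = 36/5 (m(M) = -(-36)/5 = -9*(-4/5) = 36/5)
K(S) = sqrt(1 + S) (K(S) = sqrt(S + 1) = sqrt(1 + S))
T(Q, Y) = (Y + I*sqrt(3))/(5 + Q) (T(Q, Y) = (Y + sqrt(1 - 4))/(Q + 5) = (Y + sqrt(-3))/(5 + Q) = (Y + I*sqrt(3))/(5 + Q))
A(B, s) = (36/5 + I*sqrt(3))/(5 + s)
w(c) = 2*c
A(3, 3)*201 - w(53) = ((36/5 + I*sqrt(3))/(5 + 3))*201 - 2*53 = ((36/5 + I*sqrt(3))/8)*201 - 1*106 = ((36/5 + I*sqrt(3))/8)*201 - 106 = (9/10 + I*sqrt(3)/8)*201 - 106 = (1809/10 + 201*I*sqrt(3)/8) - 106 = 749/10 + 201*I*sqrt(3)/8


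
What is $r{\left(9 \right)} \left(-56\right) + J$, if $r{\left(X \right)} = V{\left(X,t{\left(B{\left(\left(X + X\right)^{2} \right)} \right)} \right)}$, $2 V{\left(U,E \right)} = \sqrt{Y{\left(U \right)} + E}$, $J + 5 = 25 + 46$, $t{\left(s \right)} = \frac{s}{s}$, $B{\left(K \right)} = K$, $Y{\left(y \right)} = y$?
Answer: $66 - 28 \sqrt{10} \approx -22.544$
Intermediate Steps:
$t{\left(s \right)} = 1$
$J = 66$ ($J = -5 + \left(25 + 46\right) = -5 + 71 = 66$)
$V{\left(U,E \right)} = \frac{\sqrt{E + U}}{2}$ ($V{\left(U,E \right)} = \frac{\sqrt{U + E}}{2} = \frac{\sqrt{E + U}}{2}$)
$r{\left(X \right)} = \frac{\sqrt{1 + X}}{2}$
$r{\left(9 \right)} \left(-56\right) + J = \frac{\sqrt{1 + 9}}{2} \left(-56\right) + 66 = \frac{\sqrt{10}}{2} \left(-56\right) + 66 = - 28 \sqrt{10} + 66 = 66 - 28 \sqrt{10}$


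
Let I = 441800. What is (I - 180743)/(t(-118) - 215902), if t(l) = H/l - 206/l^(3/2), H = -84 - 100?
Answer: -23151274389825084/19146662771051977 + 1586443389*I*√118/19146662771051977 ≈ -1.2092 + 9.0006e-7*I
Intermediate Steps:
H = -184
t(l) = -206/l^(3/2) - 184/l (t(l) = -184/l - 206/l^(3/2) = -206/l^(3/2) - 184/l)
(I - 180743)/(t(-118) - 215902) = (441800 - 180743)/((-103*I*√118/6962 - 184/(-118)) - 215902) = 261057/((-103*I*√118/6962 - 184*(-1/118)) - 215902) = 261057/((-103*I*√118/6962 + 92/59) - 215902) = 261057/((92/59 - 103*I*√118/6962) - 215902) = 261057/(-12738126/59 - 103*I*√118/6962)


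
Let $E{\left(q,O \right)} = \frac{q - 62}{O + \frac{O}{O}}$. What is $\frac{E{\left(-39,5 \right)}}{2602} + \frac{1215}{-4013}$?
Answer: $- \frac{19373893}{62650956} \approx -0.30924$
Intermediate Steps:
$E{\left(q,O \right)} = \frac{-62 + q}{1 + O}$ ($E{\left(q,O \right)} = \frac{-62 + q}{O + 1} = \frac{-62 + q}{1 + O}$)
$\frac{E{\left(-39,5 \right)}}{2602} + \frac{1215}{-4013} = \frac{\frac{1}{1 + 5} \left(-62 - 39\right)}{2602} + \frac{1215}{-4013} = \frac{1}{6} \left(-101\right) \frac{1}{2602} + 1215 \left(- \frac{1}{4013}\right) = \frac{1}{6} \left(-101\right) \frac{1}{2602} - \frac{1215}{4013} = \left(- \frac{101}{6}\right) \frac{1}{2602} - \frac{1215}{4013} = - \frac{101}{15612} - \frac{1215}{4013} = - \frac{19373893}{62650956}$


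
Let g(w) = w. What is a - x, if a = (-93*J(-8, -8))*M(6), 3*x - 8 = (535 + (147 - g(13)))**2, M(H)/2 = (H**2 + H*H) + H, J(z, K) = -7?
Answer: -142901/3 ≈ -47634.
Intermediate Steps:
M(H) = 2*H + 4*H**2 (M(H) = 2*((H**2 + H*H) + H) = 2*((H**2 + H**2) + H) = 2*(2*H**2 + H) = 2*(H + 2*H**2) = 2*H + 4*H**2)
x = 447569/3 (x = 8/3 + (535 + (147 - 1*13))**2/3 = 8/3 + (535 + (147 - 13))**2/3 = 8/3 + (535 + 134)**2/3 = 8/3 + (1/3)*669**2 = 8/3 + (1/3)*447561 = 8/3 + 149187 = 447569/3 ≈ 1.4919e+5)
a = 101556 (a = (-93*(-7))*(2*6*(1 + 2*6)) = 651*(2*6*(1 + 12)) = 651*(2*6*13) = 651*156 = 101556)
a - x = 101556 - 1*447569/3 = 101556 - 447569/3 = -142901/3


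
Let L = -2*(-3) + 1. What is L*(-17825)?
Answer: -124775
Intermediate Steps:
L = 7 (L = 6 + 1 = 7)
L*(-17825) = 7*(-17825) = -124775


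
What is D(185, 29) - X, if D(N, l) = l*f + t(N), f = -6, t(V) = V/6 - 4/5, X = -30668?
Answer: 915721/30 ≈ 30524.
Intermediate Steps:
t(V) = -⅘ + V/6 (t(V) = V*(⅙) - 4*⅕ = V/6 - ⅘ = -⅘ + V/6)
D(N, l) = -⅘ - 6*l + N/6 (D(N, l) = l*(-6) + (-⅘ + N/6) = -6*l + (-⅘ + N/6) = -⅘ - 6*l + N/6)
D(185, 29) - X = (-⅘ - 6*29 + (⅙)*185) - 1*(-30668) = (-⅘ - 174 + 185/6) + 30668 = -4319/30 + 30668 = 915721/30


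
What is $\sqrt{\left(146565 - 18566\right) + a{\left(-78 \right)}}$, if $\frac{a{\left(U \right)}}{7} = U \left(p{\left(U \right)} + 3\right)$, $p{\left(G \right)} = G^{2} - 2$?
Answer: $i \sqrt{3194411} \approx 1787.3 i$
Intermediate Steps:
$p{\left(G \right)} = -2 + G^{2}$
$a{\left(U \right)} = 7 U \left(1 + U^{2}\right)$ ($a{\left(U \right)} = 7 U \left(\left(-2 + U^{2}\right) + 3\right) = 7 U \left(1 + U^{2}\right)$)
$\sqrt{\left(146565 - 18566\right) + a{\left(-78 \right)}} = \sqrt{\left(146565 - 18566\right) + 7 \left(-78\right) \left(1 + \left(-78\right)^{2}\right)} = \sqrt{\left(146565 - 18566\right) + 7 \left(-78\right) \left(1 + 6084\right)} = \sqrt{127999 + 7 \left(-78\right) 6085} = \sqrt{127999 - 3322410} = \sqrt{-3194411} = i \sqrt{3194411}$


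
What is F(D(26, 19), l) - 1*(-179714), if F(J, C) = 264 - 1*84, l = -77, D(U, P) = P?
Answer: 179894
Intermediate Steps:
F(J, C) = 180 (F(J, C) = 264 - 84 = 180)
F(D(26, 19), l) - 1*(-179714) = 180 - 1*(-179714) = 180 + 179714 = 179894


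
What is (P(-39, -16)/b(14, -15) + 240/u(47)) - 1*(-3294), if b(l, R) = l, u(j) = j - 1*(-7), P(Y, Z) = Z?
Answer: 207730/63 ≈ 3297.3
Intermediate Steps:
u(j) = 7 + j (u(j) = j + 7 = 7 + j)
(P(-39, -16)/b(14, -15) + 240/u(47)) - 1*(-3294) = (-16/14 + 240/(7 + 47)) - 1*(-3294) = (-16*1/14 + 240/54) + 3294 = (-8/7 + 240*(1/54)) + 3294 = (-8/7 + 40/9) + 3294 = 208/63 + 3294 = 207730/63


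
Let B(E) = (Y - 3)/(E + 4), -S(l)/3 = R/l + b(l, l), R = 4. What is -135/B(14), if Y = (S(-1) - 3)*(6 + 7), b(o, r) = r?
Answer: -270/17 ≈ -15.882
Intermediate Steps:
S(l) = -12/l - 3*l (S(l) = -3*(4/l + l) = -3*(l + 4/l) = -12/l - 3*l)
Y = 156 (Y = ((-12/(-1) - 3*(-1)) - 3)*(6 + 7) = ((-12*(-1) + 3) - 3)*13 = ((12 + 3) - 3)*13 = (15 - 3)*13 = 12*13 = 156)
B(E) = 153/(4 + E) (B(E) = (156 - 3)/(E + 4) = 153/(4 + E))
-135/B(14) = -135/(153/(4 + 14)) = -135/(153/18) = -135/(153*(1/18)) = -135/17/2 = -135*2/17 = -270/17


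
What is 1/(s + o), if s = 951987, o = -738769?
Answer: 1/213218 ≈ 4.6900e-6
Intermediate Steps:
1/(s + o) = 1/(951987 - 738769) = 1/213218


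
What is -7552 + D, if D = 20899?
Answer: 13347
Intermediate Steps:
-7552 + D = -7552 + 20899 = 13347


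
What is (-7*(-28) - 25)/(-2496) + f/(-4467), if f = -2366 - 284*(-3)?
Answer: 1005029/3716544 ≈ 0.27042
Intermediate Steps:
f = -1514 (f = -2366 - 1*(-852) = -2366 + 852 = -1514)
(-7*(-28) - 25)/(-2496) + f/(-4467) = (-7*(-28) - 25)/(-2496) - 1514/(-4467) = (196 - 25)*(-1/2496) - 1514*(-1/4467) = 171*(-1/2496) + 1514/4467 = -57/832 + 1514/4467 = 1005029/3716544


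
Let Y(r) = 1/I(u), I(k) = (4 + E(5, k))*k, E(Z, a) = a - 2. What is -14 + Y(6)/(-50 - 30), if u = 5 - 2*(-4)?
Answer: -218401/15600 ≈ -14.000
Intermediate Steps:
E(Z, a) = -2 + a
u = 13 (u = 5 + 8 = 13)
I(k) = k*(2 + k) (I(k) = (4 + (-2 + k))*k = (2 + k)*k = k*(2 + k))
Y(r) = 1/195 (Y(r) = 1/(13*(2 + 13)) = 1/(13*15) = 1/195)
-14 + Y(6)/(-50 - 30) = -14 + (1/195)/(-50 - 30) = -14 + (1/195)/(-80) = -14 - 1/80*1/195 = -14 - 1/15600 = -218401/15600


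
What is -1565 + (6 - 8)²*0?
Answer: -1565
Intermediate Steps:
-1565 + (6 - 8)²*0 = -1565 + (-2)²*0 = -1565 + 4*0 = -1565 + 0 = -1565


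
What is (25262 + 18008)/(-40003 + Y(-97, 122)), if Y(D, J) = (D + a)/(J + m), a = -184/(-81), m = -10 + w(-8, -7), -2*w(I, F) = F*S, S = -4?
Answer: -343477260/317551487 ≈ -1.0816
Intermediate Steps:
w(I, F) = 2*F (w(I, F) = -F*(-4)/2 = -(-2)*F = 2*F)
m = -24 (m = -10 + 2*(-7) = -10 - 14 = -24)
a = 184/81 (a = -184*(-1/81) = 184/81 ≈ 2.2716)
Y(D, J) = (184/81 + D)/(-24 + J) (Y(D, J) = (D + 184/81)/(J - 24) = (184/81 + D)/(-24 + J))
(25262 + 18008)/(-40003 + Y(-97, 122)) = (25262 + 18008)/(-40003 + (184/81 - 97)/(-24 + 122)) = 43270/(-40003 - 7673/81/98) = 43270/(-40003 + (1/98)*(-7673/81)) = 43270/(-40003 - 7673/7938) = 43270/(-317551487/7938) = 43270*(-7938/317551487) = -343477260/317551487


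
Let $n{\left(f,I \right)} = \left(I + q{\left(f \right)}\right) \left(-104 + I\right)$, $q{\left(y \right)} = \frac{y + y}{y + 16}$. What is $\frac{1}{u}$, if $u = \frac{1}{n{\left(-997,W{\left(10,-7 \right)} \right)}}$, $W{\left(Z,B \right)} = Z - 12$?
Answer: $- \frac{3392}{981} \approx -3.4577$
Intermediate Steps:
$W{\left(Z,B \right)} = -12 + Z$
$q{\left(y \right)} = \frac{2 y}{16 + y}$
$n{\left(f,I \right)} = \left(-104 + I\right) \left(I + \frac{2 f}{16 + f}\right)$ ($n{\left(f,I \right)} = \left(I + \frac{2 f}{16 + f}\right) \left(-104 + I\right) = \left(-104 + I\right) \left(I + \frac{2 f}{16 + f}\right)$)
$u = - \frac{981}{3392}$ ($u = \frac{1}{\frac{1}{16 - 997} \left(\left(-208\right) \left(-997\right) + 2 \left(-12 + 10\right) \left(-997\right) + \left(-12 + 10\right) \left(-104 + \left(-12 + 10\right)\right) \left(16 - 997\right)\right)} = \frac{1}{\frac{1}{-981} \left(207376 + 2 \left(-2\right) \left(-997\right) - 2 \left(-104 - 2\right) \left(-981\right)\right)} = \frac{1}{\left(- \frac{1}{981}\right) \left(207376 + 3988 - \left(-212\right) \left(-981\right)\right)} = \frac{1}{\left(- \frac{1}{981}\right) \left(207376 + 3988 - 207972\right)} = \frac{1}{\left(- \frac{1}{981}\right) 3392} = \frac{1}{- \frac{3392}{981}} = - \frac{981}{3392} \approx -0.28921$)
$\frac{1}{u} = \frac{1}{- \frac{981}{3392}} = - \frac{3392}{981}$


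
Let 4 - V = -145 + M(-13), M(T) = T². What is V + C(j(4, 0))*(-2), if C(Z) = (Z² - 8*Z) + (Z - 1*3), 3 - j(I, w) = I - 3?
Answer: 6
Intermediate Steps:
j(I, w) = 6 - I (j(I, w) = 3 - (I - 3) = 3 - (-3 + I) = 3 + (3 - I) = 6 - I)
C(Z) = -3 + Z² - 7*Z (C(Z) = (Z² - 8*Z) + (Z - 3) = (Z² - 8*Z) + (-3 + Z) = -3 + Z² - 7*Z)
V = -20 (V = 4 - (-145 + (-13)²) = 4 - (-145 + 169) = 4 - 1*24 = 4 - 24 = -20)
V + C(j(4, 0))*(-2) = -20 + (-3 + (6 - 1*4)² - 7*(6 - 1*4))*(-2) = -20 + (-3 + (6 - 4)² - 7*(6 - 4))*(-2) = -20 + (-3 + 2² - 7*2)*(-2) = -20 + (-3 + 4 - 14)*(-2) = -20 - 13*(-2) = -20 + 26 = 6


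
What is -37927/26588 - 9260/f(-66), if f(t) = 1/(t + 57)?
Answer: 5667023/68 ≈ 83339.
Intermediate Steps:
f(t) = 1/(57 + t)
-37927/26588 - 9260/f(-66) = -37927/26588 - 9260/(1/(57 - 66)) = -37927*1/26588 - 9260/(1/(-9)) = -97/68 - 9260/(-⅑) = -97/68 - 9260*(-9) = -97/68 + 83340 = 5667023/68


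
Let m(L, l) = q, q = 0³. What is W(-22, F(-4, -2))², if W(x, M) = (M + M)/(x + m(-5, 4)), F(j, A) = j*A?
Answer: 64/121 ≈ 0.52893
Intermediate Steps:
F(j, A) = A*j
q = 0
m(L, l) = 0
W(x, M) = 2*M/x (W(x, M) = (M + M)/(x + 0) = (2*M)/x = 2*M/x)
W(-22, F(-4, -2))² = (2*(-2*(-4))/(-22))² = (2*8*(-1/22))² = (-8/11)² = 64/121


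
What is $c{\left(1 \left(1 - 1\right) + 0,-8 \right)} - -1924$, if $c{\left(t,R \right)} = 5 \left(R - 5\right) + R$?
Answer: $1851$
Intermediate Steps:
$c{\left(t,R \right)} = -25 + 6 R$ ($c{\left(t,R \right)} = 5 \left(-5 + R\right) + R = \left(-25 + 5 R\right) + R = -25 + 6 R$)
$c{\left(1 \left(1 - 1\right) + 0,-8 \right)} - -1924 = \left(-25 + 6 \left(-8\right)\right) - -1924 = \left(-25 - 48\right) + 1924 = -73 + 1924 = 1851$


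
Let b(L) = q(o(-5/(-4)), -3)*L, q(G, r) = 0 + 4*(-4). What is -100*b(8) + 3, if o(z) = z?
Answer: 12803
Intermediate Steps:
q(G, r) = -16 (q(G, r) = 0 - 16 = -16)
b(L) = -16*L
-100*b(8) + 3 = -(-1600)*8 + 3 = -100*(-128) + 3 = 12800 + 3 = 12803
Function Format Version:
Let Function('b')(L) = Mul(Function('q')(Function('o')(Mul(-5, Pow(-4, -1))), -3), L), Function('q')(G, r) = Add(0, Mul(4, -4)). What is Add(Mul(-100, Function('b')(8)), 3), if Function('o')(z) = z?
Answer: 12803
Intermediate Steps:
Function('q')(G, r) = -16 (Function('q')(G, r) = Add(0, -16) = -16)
Function('b')(L) = Mul(-16, L)
Add(Mul(-100, Function('b')(8)), 3) = Add(Mul(-100, Mul(-16, 8)), 3) = Add(Mul(-100, -128), 3) = Add(12800, 3) = 12803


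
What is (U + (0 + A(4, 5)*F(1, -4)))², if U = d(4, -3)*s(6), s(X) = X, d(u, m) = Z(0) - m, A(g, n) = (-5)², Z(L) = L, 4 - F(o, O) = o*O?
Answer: 47524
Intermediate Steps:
F(o, O) = 4 - O*o (F(o, O) = 4 - o*O = 4 - O*o)
A(g, n) = 25
d(u, m) = -m (d(u, m) = 0 - m = -m)
U = 18 (U = -1*(-3)*6 = 3*6 = 18)
(U + (0 + A(4, 5)*F(1, -4)))² = (18 + (0 + 25*(4 - 1*(-4)*1)))² = (18 + (0 + 25*(4 + 4)))² = (18 + (0 + 25*8))² = (18 + (0 + 200))² = (18 + 200)² = 218² = 47524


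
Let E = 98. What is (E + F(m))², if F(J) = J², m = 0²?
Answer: 9604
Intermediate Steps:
m = 0
(E + F(m))² = (98 + 0²)² = (98 + 0)² = 98² = 9604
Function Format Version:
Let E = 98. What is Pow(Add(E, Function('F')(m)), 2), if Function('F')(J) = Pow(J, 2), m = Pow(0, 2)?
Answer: 9604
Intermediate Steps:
m = 0
Pow(Add(E, Function('F')(m)), 2) = Pow(Add(98, Pow(0, 2)), 2) = Pow(Add(98, 0), 2) = Pow(98, 2) = 9604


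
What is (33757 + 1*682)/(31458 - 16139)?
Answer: 34439/15319 ≈ 2.2481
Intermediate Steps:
(33757 + 1*682)/(31458 - 16139) = (33757 + 682)/15319 = 34439*(1/15319) = 34439/15319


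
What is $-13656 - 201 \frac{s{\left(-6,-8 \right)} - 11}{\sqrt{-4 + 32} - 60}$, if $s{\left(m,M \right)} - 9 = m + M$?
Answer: $- \frac{12243048}{893} - \frac{1608 \sqrt{7}}{893} \approx -13715.0$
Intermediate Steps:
$s{\left(m,M \right)} = 9 + M + m$ ($s{\left(m,M \right)} = 9 + \left(m + M\right) = 9 + \left(M + m\right) = 9 + M + m$)
$-13656 - 201 \frac{s{\left(-6,-8 \right)} - 11}{\sqrt{-4 + 32} - 60} = -13656 - 201 \frac{\left(9 - 8 - 6\right) - 11}{\sqrt{-4 + 32} - 60} = -13656 - 201 \frac{-5 - 11}{\sqrt{28} - 60} = -13656 - 201 \left(- \frac{16}{2 \sqrt{7} - 60}\right) = -13656 - 201 \left(- \frac{16}{-60 + 2 \sqrt{7}}\right) = -13656 + \frac{3216}{-60 + 2 \sqrt{7}}$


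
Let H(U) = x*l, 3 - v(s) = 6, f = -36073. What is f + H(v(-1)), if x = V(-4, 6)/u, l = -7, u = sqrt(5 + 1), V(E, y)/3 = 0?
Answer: -36073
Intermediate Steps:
V(E, y) = 0 (V(E, y) = 3*0 = 0)
v(s) = -3 (v(s) = 3 - 1*6 = 3 - 6 = -3)
u = sqrt(6) ≈ 2.4495
x = 0 (x = 0/(sqrt(6)) = 0*(sqrt(6)/6) = 0)
H(U) = 0 (H(U) = 0*(-7) = 0)
f + H(v(-1)) = -36073 + 0 = -36073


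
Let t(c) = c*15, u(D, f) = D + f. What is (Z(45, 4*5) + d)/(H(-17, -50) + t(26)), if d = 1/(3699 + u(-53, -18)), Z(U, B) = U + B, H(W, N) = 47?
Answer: 235821/1585436 ≈ 0.14874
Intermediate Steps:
Z(U, B) = B + U
t(c) = 15*c
d = 1/3628 (d = 1/(3699 + (-53 - 18)) = 1/(3699 - 71) = 1/3628 ≈ 0.00027563)
(Z(45, 4*5) + d)/(H(-17, -50) + t(26)) = ((4*5 + 45) + 1/3628)/(47 + 15*26) = ((20 + 45) + 1/3628)/(47 + 390) = (65 + 1/3628)/437 = (235821/3628)*(1/437) = 235821/1585436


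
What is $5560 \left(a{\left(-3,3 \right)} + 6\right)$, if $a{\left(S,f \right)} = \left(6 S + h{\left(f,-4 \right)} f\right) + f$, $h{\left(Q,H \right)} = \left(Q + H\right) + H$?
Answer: $-133440$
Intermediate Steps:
$h{\left(Q,H \right)} = Q + 2 H$ ($h{\left(Q,H \right)} = \left(H + Q\right) + H = Q + 2 H$)
$a{\left(S,f \right)} = f + 6 S + f \left(-8 + f\right)$ ($a{\left(S,f \right)} = \left(6 S + \left(f + 2 \left(-4\right)\right) f\right) + f = \left(6 S + \left(f - 8\right) f\right) + f = \left(6 S + \left(-8 + f\right) f\right) + f = \left(6 S + f \left(-8 + f\right)\right) + f = f + 6 S + f \left(-8 + f\right)$)
$5560 \left(a{\left(-3,3 \right)} + 6\right) = 5560 \left(\left(3 + 6 \left(-3\right) + 3 \left(-8 + 3\right)\right) + 6\right) = 5560 \left(\left(3 - 18 + 3 \left(-5\right)\right) + 6\right) = 5560 \left(\left(3 - 18 - 15\right) + 6\right) = 5560 \left(-30 + 6\right) = 5560 \left(-24\right) = -133440$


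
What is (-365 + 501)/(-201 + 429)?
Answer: 34/57 ≈ 0.59649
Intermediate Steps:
(-365 + 501)/(-201 + 429) = 136/228 = 136*(1/228) = 34/57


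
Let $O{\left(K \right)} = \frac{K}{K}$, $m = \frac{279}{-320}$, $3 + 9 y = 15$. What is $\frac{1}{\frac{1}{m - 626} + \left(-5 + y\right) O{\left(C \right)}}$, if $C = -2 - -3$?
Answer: $- \frac{601797}{2207549} \approx -0.27261$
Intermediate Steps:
$y = \frac{4}{3}$ ($y = - \frac{1}{3} + \frac{1}{9} \cdot 15 = - \frac{1}{3} + \frac{5}{3} = \frac{4}{3} \approx 1.3333$)
$C = 1$ ($C = -2 + 3 = 1$)
$m = - \frac{279}{320}$ ($m = 279 \left(- \frac{1}{320}\right) = - \frac{279}{320} \approx -0.87187$)
$O{\left(K \right)} = 1$
$\frac{1}{\frac{1}{m - 626} + \left(-5 + y\right) O{\left(C \right)}} = \frac{1}{\frac{1}{- \frac{279}{320} - 626} + \left(-5 + \frac{4}{3}\right) 1} = \frac{1}{\frac{1}{- \frac{200599}{320}} - \frac{11}{3}} = \frac{1}{- \frac{320}{200599} - \frac{11}{3}} = \frac{1}{- \frac{2207549}{601797}} = - \frac{601797}{2207549}$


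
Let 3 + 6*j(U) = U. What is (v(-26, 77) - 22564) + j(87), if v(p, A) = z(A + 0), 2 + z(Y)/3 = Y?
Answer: -22325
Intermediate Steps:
j(U) = -1/2 + U/6
z(Y) = -6 + 3*Y
v(p, A) = -6 + 3*A (v(p, A) = -6 + 3*(A + 0) = -6 + 3*A)
(v(-26, 77) - 22564) + j(87) = ((-6 + 3*77) - 22564) + (-1/2 + (1/6)*87) = ((-6 + 231) - 22564) + (-1/2 + 29/2) = (225 - 22564) + 14 = -22339 + 14 = -22325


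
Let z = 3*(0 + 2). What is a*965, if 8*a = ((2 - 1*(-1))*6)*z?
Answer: 26055/2 ≈ 13028.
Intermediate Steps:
z = 6 (z = 3*2 = 6)
a = 27/2 (a = (((2 - 1*(-1))*6)*6)/8 = (((2 + 1)*6)*6)/8 = ((3*6)*6)/8 = (18*6)/8 = (⅛)*108 = 27/2 ≈ 13.500)
a*965 = (27/2)*965 = 26055/2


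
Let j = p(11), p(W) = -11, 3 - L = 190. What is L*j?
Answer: 2057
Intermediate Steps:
L = -187 (L = 3 - 1*190 = 3 - 190 = -187)
j = -11
L*j = -187*(-11) = 2057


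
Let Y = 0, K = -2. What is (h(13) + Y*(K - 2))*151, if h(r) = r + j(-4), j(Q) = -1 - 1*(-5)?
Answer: 2567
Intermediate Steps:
j(Q) = 4 (j(Q) = -1 + 5 = 4)
h(r) = 4 + r (h(r) = r + 4 = 4 + r)
(h(13) + Y*(K - 2))*151 = ((4 + 13) + 0*(-2 - 2))*151 = (17 + 0*(-4))*151 = (17 + 0)*151 = 17*151 = 2567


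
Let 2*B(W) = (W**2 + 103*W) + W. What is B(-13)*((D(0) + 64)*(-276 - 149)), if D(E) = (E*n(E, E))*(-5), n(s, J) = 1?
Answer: 16088800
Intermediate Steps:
B(W) = W**2/2 + 52*W (B(W) = ((W**2 + 103*W) + W)/2 = (W**2 + 104*W)/2 = W**2/2 + 52*W)
D(E) = -5*E (D(E) = (E*1)*(-5) = E*(-5) = -5*E)
B(-13)*((D(0) + 64)*(-276 - 149)) = ((1/2)*(-13)*(104 - 13))*((-5*0 + 64)*(-276 - 149)) = ((1/2)*(-13)*91)*((0 + 64)*(-425)) = -37856*(-425) = -1183/2*(-27200) = 16088800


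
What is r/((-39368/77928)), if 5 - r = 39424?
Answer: 383980479/4921 ≈ 78029.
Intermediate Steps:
r = -39419 (r = 5 - 1*39424 = 5 - 39424 = -39419)
r/((-39368/77928)) = -39419/((-39368/77928)) = -39419/((-39368*1/77928)) = -39419/(-4921/9741) = -39419*(-9741/4921) = 383980479/4921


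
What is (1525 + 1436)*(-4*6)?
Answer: -71064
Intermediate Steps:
(1525 + 1436)*(-4*6) = 2961*(-24) = -71064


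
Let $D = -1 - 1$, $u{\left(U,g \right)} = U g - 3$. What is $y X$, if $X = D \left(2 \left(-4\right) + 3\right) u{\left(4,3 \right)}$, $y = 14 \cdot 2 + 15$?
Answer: $3870$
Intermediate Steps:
$y = 43$ ($y = 28 + 15 = 43$)
$u{\left(U,g \right)} = -3 + U g$
$D = -2$ ($D = -1 - 1 = -2$)
$X = 90$ ($X = - 2 \left(2 \left(-4\right) + 3\right) \left(-3 + 4 \cdot 3\right) = - 2 \left(-8 + 3\right) \left(-3 + 12\right) = \left(-2\right) \left(-5\right) 9 = 10 \cdot 9 = 90$)
$y X = 43 \cdot 90 = 3870$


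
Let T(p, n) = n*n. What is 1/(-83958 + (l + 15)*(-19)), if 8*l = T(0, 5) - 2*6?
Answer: -8/674191 ≈ -1.1866e-5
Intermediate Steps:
T(p, n) = n**2
l = 13/8 (l = (5**2 - 2*6)/8 = (25 - 12)/8 = (1/8)*13 = 13/8 ≈ 1.6250)
1/(-83958 + (l + 15)*(-19)) = 1/(-83958 + (13/8 + 15)*(-19)) = 1/(-83958 + (133/8)*(-19)) = 1/(-83958 - 2527/8) = 1/(-674191/8) = -8/674191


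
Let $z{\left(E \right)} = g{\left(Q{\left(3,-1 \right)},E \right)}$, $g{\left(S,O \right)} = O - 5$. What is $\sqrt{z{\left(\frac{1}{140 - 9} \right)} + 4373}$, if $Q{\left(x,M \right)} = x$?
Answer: $\frac{11 \sqrt{619499}}{131} \approx 66.091$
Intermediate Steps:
$g{\left(S,O \right)} = -5 + O$ ($g{\left(S,O \right)} = O - 5 = -5 + O$)
$z{\left(E \right)} = -5 + E$
$\sqrt{z{\left(\frac{1}{140 - 9} \right)} + 4373} = \sqrt{\left(-5 + \frac{1}{140 - 9}\right) + 4373} = \sqrt{\left(-5 + \frac{1}{131}\right) + 4373} = \sqrt{- \frac{654}{131} + 4373} = \sqrt{\frac{572209}{131}} = \frac{11 \sqrt{619499}}{131}$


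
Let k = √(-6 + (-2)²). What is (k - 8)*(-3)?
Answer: 24 - 3*I*√2 ≈ 24.0 - 4.2426*I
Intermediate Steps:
k = I*√2 (k = √(-6 + 4) = √(-2) = I*√2 ≈ 1.4142*I)
(k - 8)*(-3) = (I*√2 - 8)*(-3) = (-8 + I*√2)*(-3) = 24 - 3*I*√2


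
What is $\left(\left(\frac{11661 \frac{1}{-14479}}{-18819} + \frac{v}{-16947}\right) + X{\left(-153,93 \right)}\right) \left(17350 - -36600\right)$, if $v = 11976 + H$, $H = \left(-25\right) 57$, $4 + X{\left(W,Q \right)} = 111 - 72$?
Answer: $\frac{317197198891929850}{171026802261} \approx 1.8547 \cdot 10^{6}$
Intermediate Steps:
$X{\left(W,Q \right)} = 35$ ($X{\left(W,Q \right)} = -4 + \left(111 - 72\right) = -4 + 39 = 35$)
$H = -1425$
$v = 10551$ ($v = 11976 - 1425 = 10551$)
$\left(\left(\frac{11661 \frac{1}{-14479}}{-18819} + \frac{v}{-16947}\right) + X{\left(-153,93 \right)}\right) \left(17350 - -36600\right) = \left(\left(\frac{11661 \frac{1}{-14479}}{-18819} + \frac{10551}{-16947}\right) + 35\right) \left(17350 - -36600\right) = \left(\left(11661 \left(- \frac{1}{14479}\right) \left(- \frac{1}{18819}\right) + 10551 \left(- \frac{1}{16947}\right)\right) + 35\right) \left(17350 + 36600\right) = \left(\left(\left(- \frac{11661}{14479}\right) \left(- \frac{1}{18819}\right) - \frac{3517}{5649}\right) + 35\right) 53950 = \left(\left(\frac{3887}{90826767} - \frac{3517}{5649}\right) + 35\right) 53950 = \left(- \frac{106471927292}{171026802261} + 35\right) 53950 = \frac{5879466151843}{171026802261} \cdot 53950 = \frac{317197198891929850}{171026802261}$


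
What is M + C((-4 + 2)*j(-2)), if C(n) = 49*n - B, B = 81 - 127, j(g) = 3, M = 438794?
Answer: 438546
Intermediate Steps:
B = -46
C(n) = 46 + 49*n (C(n) = 49*n - 1*(-46) = 49*n + 46 = 46 + 49*n)
M + C((-4 + 2)*j(-2)) = 438794 + (46 + 49*((-4 + 2)*3)) = 438794 + (46 + 49*(-2*3)) = 438794 + (46 + 49*(-6)) = 438794 + (46 - 294) = 438794 - 248 = 438546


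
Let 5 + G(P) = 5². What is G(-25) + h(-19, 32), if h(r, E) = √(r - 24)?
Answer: 20 + I*√43 ≈ 20.0 + 6.5574*I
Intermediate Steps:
h(r, E) = √(-24 + r)
G(P) = 20 (G(P) = -5 + 5² = -5 + 25 = 20)
G(-25) + h(-19, 32) = 20 + √(-24 - 19) = 20 + √(-43) = 20 + I*√43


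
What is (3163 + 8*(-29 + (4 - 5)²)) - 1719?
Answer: 1220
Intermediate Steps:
(3163 + 8*(-29 + (4 - 5)²)) - 1719 = (3163 + 8*(-29 + (-1)²)) - 1719 = (3163 + 8*(-29 + 1)) - 1719 = (3163 + 8*(-28)) - 1719 = (3163 - 224) - 1719 = 2939 - 1719 = 1220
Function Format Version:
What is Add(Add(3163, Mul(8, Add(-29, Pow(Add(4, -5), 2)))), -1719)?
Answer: 1220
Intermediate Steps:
Add(Add(3163, Mul(8, Add(-29, Pow(Add(4, -5), 2)))), -1719) = Add(Add(3163, Mul(8, Add(-29, Pow(-1, 2)))), -1719) = Add(Add(3163, Mul(8, Add(-29, 1))), -1719) = Add(Add(3163, Mul(8, -28)), -1719) = Add(Add(3163, -224), -1719) = Add(2939, -1719) = 1220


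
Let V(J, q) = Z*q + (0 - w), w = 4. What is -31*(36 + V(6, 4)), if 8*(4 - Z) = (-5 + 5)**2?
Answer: -1488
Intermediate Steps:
Z = 4 (Z = 4 - (-5 + 5)**2/8 = 4 - 1/8*0**2 = 4 - 1/8*0 = 4 + 0 = 4)
V(J, q) = -4 + 4*q (V(J, q) = 4*q + (0 - 1*4) = 4*q + (0 - 4) = 4*q - 4 = -4 + 4*q)
-31*(36 + V(6, 4)) = -31*(36 + (-4 + 4*4)) = -31*(36 + (-4 + 16)) = -31*(36 + 12) = -31*48 = -1488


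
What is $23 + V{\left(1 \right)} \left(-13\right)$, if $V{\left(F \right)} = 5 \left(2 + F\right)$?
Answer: $-172$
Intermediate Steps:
$V{\left(F \right)} = 10 + 5 F$
$23 + V{\left(1 \right)} \left(-13\right) = 23 + \left(10 + 5 \cdot 1\right) \left(-13\right) = 23 + \left(10 + 5\right) \left(-13\right) = 23 + 15 \left(-13\right) = 23 - 195 = -172$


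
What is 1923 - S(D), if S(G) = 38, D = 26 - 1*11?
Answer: 1885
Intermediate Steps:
D = 15 (D = 26 - 11 = 15)
1923 - S(D) = 1923 - 1*38 = 1923 - 38 = 1885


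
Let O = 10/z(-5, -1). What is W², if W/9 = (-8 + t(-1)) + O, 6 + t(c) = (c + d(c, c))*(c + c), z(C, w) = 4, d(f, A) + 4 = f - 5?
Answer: 35721/4 ≈ 8930.3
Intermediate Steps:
d(f, A) = -9 + f (d(f, A) = -4 + (f - 5) = -4 + (-5 + f) = -9 + f)
t(c) = -6 + 2*c*(-9 + 2*c) (t(c) = -6 + (c + (-9 + c))*(c + c) = -6 + (-9 + 2*c)*(2*c) = -6 + 2*c*(-9 + 2*c))
O = 5/2 (O = 10/4 = 10*(¼) = 5/2 ≈ 2.5000)
W = 189/2 (W = 9*((-8 + (-6 - 18*(-1) + 4*(-1)²)) + 5/2) = 9*((-8 + (-6 + 18 + 4*1)) + 5/2) = 9*((-8 + (-6 + 18 + 4)) + 5/2) = 9*((-8 + 16) + 5/2) = 9*(8 + 5/2) = 9*(21/2) = 189/2 ≈ 94.500)
W² = (189/2)² = 35721/4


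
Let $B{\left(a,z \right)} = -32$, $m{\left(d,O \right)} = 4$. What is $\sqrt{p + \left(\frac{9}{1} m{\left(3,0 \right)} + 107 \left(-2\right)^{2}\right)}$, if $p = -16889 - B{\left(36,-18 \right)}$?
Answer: $13 i \sqrt{97} \approx 128.04 i$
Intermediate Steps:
$p = -16857$ ($p = -16889 - -32 = -16889 + 32 = -16857$)
$\sqrt{p + \left(\frac{9}{1} m{\left(3,0 \right)} + 107 \left(-2\right)^{2}\right)} = \sqrt{-16857 + \left(\frac{9}{1} \cdot 4 + 107 \left(-2\right)^{2}\right)} = \sqrt{-16857 + \left(9 \cdot 1 \cdot 4 + 107 \cdot 4\right)} = \sqrt{-16857 + \left(9 \cdot 4 + 428\right)} = \sqrt{-16857 + \left(36 + 428\right)} = \sqrt{-16857 + 464} = \sqrt{-16393} = 13 i \sqrt{97}$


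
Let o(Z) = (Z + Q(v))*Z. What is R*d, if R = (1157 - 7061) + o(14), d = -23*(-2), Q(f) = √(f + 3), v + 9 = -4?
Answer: -262568 + 644*I*√10 ≈ -2.6257e+5 + 2036.5*I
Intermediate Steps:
v = -13 (v = -9 - 4 = -13)
Q(f) = √(3 + f)
d = 46
o(Z) = Z*(Z + I*√10) (o(Z) = (Z + √(3 - 13))*Z = (Z + √(-10))*Z = (Z + I*√10)*Z = Z*(Z + I*√10))
R = -5708 + 14*I*√10 (R = (1157 - 7061) + 14*(14 + I*√10) = -5904 + (196 + 14*I*√10) = -5708 + 14*I*√10 ≈ -5708.0 + 44.272*I)
R*d = (-5708 + 14*I*√10)*46 = -262568 + 644*I*√10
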